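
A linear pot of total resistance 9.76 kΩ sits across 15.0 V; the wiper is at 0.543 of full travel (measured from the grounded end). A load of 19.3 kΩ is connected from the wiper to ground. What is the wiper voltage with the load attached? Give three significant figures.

The wiper splits the pot into (1−α)R = 4.460 kΩ above and αR = 5.300 kΩ below.
Lower section ‖ load = 4.158 kΩ.
V_wiper = 15.0 × 4.158/(4.460 + 4.158) = 7.24 V.

V ≈ 7.24 V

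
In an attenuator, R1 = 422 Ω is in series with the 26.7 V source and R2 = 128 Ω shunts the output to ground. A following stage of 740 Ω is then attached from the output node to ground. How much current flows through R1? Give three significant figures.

I ≈ 50.3 mA

R2‖R_L = 109.1 Ω, so the source sees R1 + R2‖R_L = 531.1 Ω.
I = 26.7 V / 531.1 Ω = 50.3 mA.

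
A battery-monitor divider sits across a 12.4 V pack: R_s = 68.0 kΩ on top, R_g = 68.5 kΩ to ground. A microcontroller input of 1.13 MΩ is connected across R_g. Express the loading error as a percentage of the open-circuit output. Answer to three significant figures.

The divider's output (Thévenin) resistance is R_s‖R_g = 34.12 kΩ.
Fractional drop under load = R_th/(R_th + R_L) = 34.12 / (34.12 + 1130) = 0.02931.
So the output falls by 2.93 %.

2.93 %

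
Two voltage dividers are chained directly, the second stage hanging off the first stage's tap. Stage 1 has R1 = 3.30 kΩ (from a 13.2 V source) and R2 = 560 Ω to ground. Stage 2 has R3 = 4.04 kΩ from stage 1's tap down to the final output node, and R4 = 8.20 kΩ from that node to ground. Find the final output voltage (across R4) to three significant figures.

Stage 2 presents R3+R4 = 12240 Ω as a load on stage 1's tap.
Stage 1's lower leg becomes R2‖(R3+R4) = 535.5 Ω, so V_mid = 13.2 × 535.5/3836 = 1.843 V.
Stage 2 is itself unloaded: V_out = V_mid × R4/(R3+R4) = 1.843 × 8200/12240 = 1.23 V.

V_out ≈ 1.23 V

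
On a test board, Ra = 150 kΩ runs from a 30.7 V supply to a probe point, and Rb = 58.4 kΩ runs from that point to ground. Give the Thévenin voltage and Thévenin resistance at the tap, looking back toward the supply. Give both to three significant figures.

V_th is the open-circuit tap voltage: 30.7 × 58.4/(150 + 58.4) = 8.60 V.
With the supply zeroed, Ra and Rb appear in parallel from the tap: R_th = Ra‖Rb = (150 × 58.4)/208.4 = 42.0 kΩ.

V_th = 8.60 V, R_th = 42.0 kΩ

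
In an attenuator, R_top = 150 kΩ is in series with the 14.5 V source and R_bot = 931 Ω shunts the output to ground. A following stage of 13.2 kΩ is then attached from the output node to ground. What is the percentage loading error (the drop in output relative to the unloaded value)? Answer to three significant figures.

The divider's output (Thévenin) resistance is R_top‖R_bot = 925.3 Ω.
Fractional drop under load = R_th/(R_th + R_L) = 925.3 / (925.3 + 13200) = 0.06550.
So the output falls by 6.55 %.

6.55 %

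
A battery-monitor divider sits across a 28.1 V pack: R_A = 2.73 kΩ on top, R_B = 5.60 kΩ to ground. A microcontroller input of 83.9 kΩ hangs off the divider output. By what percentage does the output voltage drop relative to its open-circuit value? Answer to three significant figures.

2.14 %

The divider's output (Thévenin) resistance is R_A‖R_B = 1.835 kΩ.
Fractional drop under load = R_th/(R_th + R_L) = 1.835 / (1.835 + 83.9) = 0.02141.
So the output falls by 2.14 %.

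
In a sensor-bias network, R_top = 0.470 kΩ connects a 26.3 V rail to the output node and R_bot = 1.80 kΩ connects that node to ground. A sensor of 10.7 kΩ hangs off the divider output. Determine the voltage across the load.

V_out ≈ 20.2 V

The load sits in parallel with R_bot: R_bot‖R_L = (1800 × 10700) / (1800 + 10700) = 1541 Ω.
V_out = 26.3 × 1541 / (470 + 1541) = 26.3 × 1541/2011 = 20.2 V.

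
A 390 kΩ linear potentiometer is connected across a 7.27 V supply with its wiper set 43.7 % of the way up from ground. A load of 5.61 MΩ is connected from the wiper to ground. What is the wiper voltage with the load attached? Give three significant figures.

V ≈ 3.12 V

The wiper splits the pot into (1−α)R = 219.6 kΩ above and αR = 170.4 kΩ below.
Lower section ‖ load = 165.4 kΩ.
V_wiper = 7.27 × 165.4/(219.6 + 165.4) = 3.12 V.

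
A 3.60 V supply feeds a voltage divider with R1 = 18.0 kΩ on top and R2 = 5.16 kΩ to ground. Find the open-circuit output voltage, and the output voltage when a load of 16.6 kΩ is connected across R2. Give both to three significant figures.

Open-circuit: V = 3.60 × 5.16/(18.0 + 5.16) = 0.802 V.
With the load, R2 becomes R2‖R_L = 3.936 kΩ, so V = 3.60 × 3.936/21.94 = 0.646 V.

Unloaded: 0.802 V; loaded: 0.646 V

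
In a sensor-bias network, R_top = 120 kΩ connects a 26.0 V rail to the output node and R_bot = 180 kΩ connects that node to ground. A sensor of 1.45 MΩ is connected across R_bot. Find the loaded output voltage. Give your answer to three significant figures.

V_out ≈ 14.9 V

The load sits in parallel with R_bot: R_bot‖R_L = (180 × 1450) / (180 + 1450) = 160.1 kΩ.
V_out = 26.0 × 160.1 / (120 + 160.1) = 26.0 × 160.1/280.1 = 14.9 V.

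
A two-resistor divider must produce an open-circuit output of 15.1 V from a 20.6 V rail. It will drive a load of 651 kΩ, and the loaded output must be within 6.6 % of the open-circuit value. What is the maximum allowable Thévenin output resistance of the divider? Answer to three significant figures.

Loading drop = R_th/(R_th + R_L) ≤ 0.0660, so R_th ≤ R_L · ε/(1−ε) = 651 kΩ × 0.0660/0.9340 = 46.0 kΩ.

R_th ≤ 46.0 kΩ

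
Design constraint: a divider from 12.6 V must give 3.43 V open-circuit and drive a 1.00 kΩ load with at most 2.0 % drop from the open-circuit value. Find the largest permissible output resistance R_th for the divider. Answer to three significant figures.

Loading drop = R_th/(R_th + R_L) ≤ 0.0200, so R_th ≤ R_L · ε/(1−ε) = 1.00 kΩ × 0.0200/0.9800 = 20.4 Ω.
(Any R1, R2 with R2/(R1+R2) = 0.272 and R1‖R2 ≤ 20.4 Ω will meet the spec.)

R_th ≤ 20.4 Ω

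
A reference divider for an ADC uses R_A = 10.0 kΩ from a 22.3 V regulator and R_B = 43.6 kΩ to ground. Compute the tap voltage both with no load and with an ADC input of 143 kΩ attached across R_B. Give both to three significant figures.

Unloaded: 18.1 V; loaded: 17.2 V

Open-circuit: V = 22.3 × 43.6/(10.0 + 43.6) = 18.1 V.
With the load, R_B becomes R_B‖R_L = 33.41 kΩ, so V = 22.3 × 33.41/43.41 = 17.2 V.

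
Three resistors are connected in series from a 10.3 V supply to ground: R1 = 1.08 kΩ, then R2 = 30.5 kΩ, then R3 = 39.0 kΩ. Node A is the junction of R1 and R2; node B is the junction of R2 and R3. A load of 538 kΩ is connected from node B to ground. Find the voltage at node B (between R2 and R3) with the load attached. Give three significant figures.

V ≈ 5.51 V

At node B, R3 is in parallel with the load: R3‖R_L = 36.36 kΩ.
Below node A the resistance is R2 + (R3‖R_L) = 66.86 kΩ, so V_A = 10.3 × 66.86/67.94 = 10.14 V.
Then V_B = V_A × (R3‖R_L)/(R2 + R3‖R_L) = 10.14 × 36.36/66.86 = 5.51 V.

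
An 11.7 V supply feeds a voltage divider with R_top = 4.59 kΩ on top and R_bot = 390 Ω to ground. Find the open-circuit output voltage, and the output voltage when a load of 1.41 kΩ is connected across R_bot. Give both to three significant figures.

Unloaded: 0.916 V; loaded: 0.730 V

Open-circuit: V = 11.7 × 390/(4590 + 390) = 0.916 V.
With the load, R_bot becomes R_bot‖R_L = 305.5 Ω, so V = 11.7 × 305.5/4896 = 0.730 V.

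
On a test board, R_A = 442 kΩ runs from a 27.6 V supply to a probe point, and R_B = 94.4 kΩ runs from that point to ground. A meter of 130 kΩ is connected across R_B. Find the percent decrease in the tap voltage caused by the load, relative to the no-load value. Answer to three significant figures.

37.4 %

The divider's output (Thévenin) resistance is R_A‖R_B = 77.79 kΩ.
Fractional drop under load = R_th/(R_th + R_L) = 77.79 / (77.79 + 130) = 0.3744.
So the output falls by 37.4 %.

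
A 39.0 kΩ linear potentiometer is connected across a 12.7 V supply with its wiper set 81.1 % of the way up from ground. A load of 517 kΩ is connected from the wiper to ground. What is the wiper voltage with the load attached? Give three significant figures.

The wiper splits the pot into (1−α)R = 7.371 kΩ above and αR = 31.63 kΩ below.
Lower section ‖ load = 29.81 kΩ.
V_wiper = 12.7 × 29.81/(7.371 + 29.81) = 10.2 V.

V ≈ 10.2 V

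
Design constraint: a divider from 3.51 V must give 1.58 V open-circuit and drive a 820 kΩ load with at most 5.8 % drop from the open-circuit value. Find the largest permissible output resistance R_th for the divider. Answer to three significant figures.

Loading drop = R_th/(R_th + R_L) ≤ 0.0580, so R_th ≤ R_L · ε/(1−ε) = 820 kΩ × 0.0580/0.9420 = 50.5 kΩ.

R_th ≤ 50.5 kΩ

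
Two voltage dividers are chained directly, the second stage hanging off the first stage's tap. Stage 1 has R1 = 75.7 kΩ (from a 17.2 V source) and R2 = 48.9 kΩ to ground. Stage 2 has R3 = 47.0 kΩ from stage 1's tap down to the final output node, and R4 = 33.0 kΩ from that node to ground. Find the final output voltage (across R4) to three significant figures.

Stage 2 presents R3+R4 = 80.00 kΩ as a load on stage 1's tap.
Stage 1's lower leg becomes R2‖(R3+R4) = 30.35 kΩ, so V_mid = 17.2 × 30.35/106.0 = 4.922 V.
Stage 2 is itself unloaded: V_out = V_mid × R4/(R3+R4) = 4.922 × 33.0/80.00 = 2.03 V.

V_out ≈ 2.03 V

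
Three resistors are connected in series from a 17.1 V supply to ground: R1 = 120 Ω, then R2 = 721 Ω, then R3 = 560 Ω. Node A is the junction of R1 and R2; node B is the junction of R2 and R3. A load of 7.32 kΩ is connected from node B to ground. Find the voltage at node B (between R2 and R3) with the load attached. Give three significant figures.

V ≈ 6.54 V

At node B, R3 is in parallel with the load: R3‖R_L = 520.2 Ω.
Below node A the resistance is R2 + (R3‖R_L) = 1241 Ω, so V_A = 17.1 × 1241/1361 = 15.59 V.
Then V_B = V_A × (R3‖R_L)/(R2 + R3‖R_L) = 15.59 × 520.2/1241 = 6.54 V.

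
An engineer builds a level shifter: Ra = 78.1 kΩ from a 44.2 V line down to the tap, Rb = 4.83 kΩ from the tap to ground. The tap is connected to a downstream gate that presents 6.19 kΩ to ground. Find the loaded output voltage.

The load sits in parallel with Rb: Rb‖R_L = (4.83 × 6.19) / (4.83 + 6.19) = 2.713 kΩ.
V_out = 44.2 × 2.713 / (78.1 + 2.713) = 44.2 × 2.713/80.81 = 1.48 V.
(Unloaded it would have been 2.57 V.)

V_out ≈ 1.48 V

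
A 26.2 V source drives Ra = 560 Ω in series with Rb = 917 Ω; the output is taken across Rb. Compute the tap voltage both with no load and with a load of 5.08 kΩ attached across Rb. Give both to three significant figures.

Unloaded: 16.3 V; loaded: 15.2 V

Open-circuit: V = 26.2 × 917/(560 + 917) = 16.3 V.
With the load, Rb becomes Rb‖R_L = 776.8 Ω, so V = 26.2 × 776.8/1337 = 15.2 V.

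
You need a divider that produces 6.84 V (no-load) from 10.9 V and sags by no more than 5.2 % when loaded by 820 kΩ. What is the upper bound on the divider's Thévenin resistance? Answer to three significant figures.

R_th ≤ 45.0 kΩ

Loading drop = R_th/(R_th + R_L) ≤ 0.0520, so R_th ≤ R_L · ε/(1−ε) = 820 kΩ × 0.0520/0.9480 = 45.0 kΩ.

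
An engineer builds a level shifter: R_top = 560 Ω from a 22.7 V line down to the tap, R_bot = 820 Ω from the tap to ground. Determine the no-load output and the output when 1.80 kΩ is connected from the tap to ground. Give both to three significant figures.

Unloaded: 13.5 V; loaded: 11.4 V

Open-circuit: V = 22.7 × 820/(560 + 820) = 13.5 V.
With the load, R_bot becomes R_bot‖R_L = 563.4 Ω, so V = 22.7 × 563.4/1123 = 11.4 V.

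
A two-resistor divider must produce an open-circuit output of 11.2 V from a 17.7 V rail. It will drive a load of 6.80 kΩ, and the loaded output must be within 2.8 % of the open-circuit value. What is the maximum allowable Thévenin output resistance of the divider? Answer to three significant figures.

Loading drop = R_th/(R_th + R_L) ≤ 0.0280, so R_th ≤ R_L · ε/(1−ε) = 6.80 kΩ × 0.0280/0.9720 = 196 Ω.

R_th ≤ 196 Ω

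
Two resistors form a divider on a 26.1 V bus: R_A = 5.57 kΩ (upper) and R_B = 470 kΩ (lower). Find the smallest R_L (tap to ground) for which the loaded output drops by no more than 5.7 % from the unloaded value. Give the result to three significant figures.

R_L(min) ≈ 91.1 kΩ

Output resistance R_th = R_A‖R_B = (5.57 × 470)/475.6 = 5.505 kΩ.
The fractional drop is R_th/(R_th + R_L); requiring this ≤ 0.0570 gives R_L ≥ R_th(1/0.0570 − 1) = 5.505 × 16.54 = 91.1 kΩ.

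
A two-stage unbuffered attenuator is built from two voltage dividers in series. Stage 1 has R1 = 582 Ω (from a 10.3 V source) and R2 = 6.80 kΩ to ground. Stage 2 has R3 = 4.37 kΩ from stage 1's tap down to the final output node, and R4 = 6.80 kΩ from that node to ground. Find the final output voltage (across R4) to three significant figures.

Stage 2 presents R3+R4 = 11170 Ω as a load on stage 1's tap.
Stage 1's lower leg becomes R2‖(R3+R4) = 4227 Ω, so V_mid = 10.3 × 4227/4809 = 9.053 V.
Stage 2 is itself unloaded: V_out = V_mid × R4/(R3+R4) = 9.053 × 6800/11170 = 5.51 V.

V_out ≈ 5.51 V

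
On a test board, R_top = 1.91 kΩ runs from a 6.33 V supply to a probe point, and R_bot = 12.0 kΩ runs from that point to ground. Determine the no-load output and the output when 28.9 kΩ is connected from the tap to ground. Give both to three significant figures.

Unloaded: 5.46 V; loaded: 5.17 V

Open-circuit: V = 6.33 × 12.0/(1.91 + 12.0) = 5.46 V.
With the load, R_bot becomes R_bot‖R_L = 8.479 kΩ, so V = 6.33 × 8.479/10.39 = 5.17 V.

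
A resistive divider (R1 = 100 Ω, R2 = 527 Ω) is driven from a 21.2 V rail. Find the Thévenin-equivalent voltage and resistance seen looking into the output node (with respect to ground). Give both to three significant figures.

V_th = 17.8 V, R_th = 84.1 Ω

V_th is the open-circuit tap voltage: 21.2 × 527/(100 + 527) = 17.8 V.
With the supply zeroed, R1 and R2 appear in parallel from the tap: R_th = R1‖R2 = (100 × 527)/627.0 = 84.1 Ω.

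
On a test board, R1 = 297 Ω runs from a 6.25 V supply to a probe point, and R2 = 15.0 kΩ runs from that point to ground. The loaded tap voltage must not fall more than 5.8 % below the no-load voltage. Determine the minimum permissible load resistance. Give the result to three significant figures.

Output resistance R_th = R1‖R2 = (297 × 15000)/15300 = 291.2 Ω.
The fractional drop is R_th/(R_th + R_L); requiring this ≤ 0.0580 gives R_L ≥ R_th(1/0.0580 − 1) = 291.2 × 16.24 = 4.73 kΩ.

R_L(min) ≈ 4.73 kΩ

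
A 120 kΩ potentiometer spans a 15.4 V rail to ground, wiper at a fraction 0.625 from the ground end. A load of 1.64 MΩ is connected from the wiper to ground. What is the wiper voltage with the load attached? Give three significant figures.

V ≈ 9.46 V

The wiper splits the pot into (1−α)R = 45.00 kΩ above and αR = 75.00 kΩ below.
Lower section ‖ load = 71.72 kΩ.
V_wiper = 15.4 × 71.72/(45.00 + 71.72) = 9.46 V.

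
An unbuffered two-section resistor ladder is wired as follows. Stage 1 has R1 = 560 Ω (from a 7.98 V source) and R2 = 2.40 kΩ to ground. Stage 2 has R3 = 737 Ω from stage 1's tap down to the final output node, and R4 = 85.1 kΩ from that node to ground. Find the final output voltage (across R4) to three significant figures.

V_out ≈ 6.38 V

Stage 2 presents R3+R4 = 85840 Ω as a load on stage 1's tap.
Stage 1's lower leg becomes R2‖(R3+R4) = 2335 Ω, so V_mid = 7.98 × 2335/2895 = 6.436 V.
Stage 2 is itself unloaded: V_out = V_mid × R4/(R3+R4) = 6.436 × 85100/85840 = 6.38 V.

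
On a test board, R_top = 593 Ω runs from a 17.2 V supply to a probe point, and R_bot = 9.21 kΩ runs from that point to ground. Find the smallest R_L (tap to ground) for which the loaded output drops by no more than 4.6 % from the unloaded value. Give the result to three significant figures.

R_L(min) ≈ 11.6 kΩ

Output resistance R_th = R_top‖R_bot = (593 × 9210)/9803 = 557.1 Ω.
The fractional drop is R_th/(R_th + R_L); requiring this ≤ 0.0460 gives R_L ≥ R_th(1/0.0460 − 1) = 557.1 × 20.74 = 11.6 kΩ.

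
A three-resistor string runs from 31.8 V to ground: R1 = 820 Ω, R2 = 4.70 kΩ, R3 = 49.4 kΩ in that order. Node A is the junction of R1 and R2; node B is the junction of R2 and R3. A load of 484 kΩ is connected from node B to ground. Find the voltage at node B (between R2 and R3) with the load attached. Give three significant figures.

V ≈ 28.3 V

At node B, R3 is in parallel with the load: R3‖R_L = 44820 Ω.
Below node A the resistance is R2 + (R3‖R_L) = 49520 Ω, so V_A = 31.8 × 49520/50340 = 31.28 V.
Then V_B = V_A × (R3‖R_L)/(R2 + R3‖R_L) = 31.28 × 44820/49520 = 28.3 V.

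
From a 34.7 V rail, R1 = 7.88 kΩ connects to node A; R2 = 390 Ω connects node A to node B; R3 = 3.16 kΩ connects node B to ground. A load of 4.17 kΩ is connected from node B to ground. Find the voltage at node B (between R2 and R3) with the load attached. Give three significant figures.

At node B, R3 is in parallel with the load: R3‖R_L = 1798 Ω.
Below node A the resistance is R2 + (R3‖R_L) = 2188 Ω, so V_A = 34.7 × 2188/10070 = 7.540 V.
Then V_B = V_A × (R3‖R_L)/(R2 + R3‖R_L) = 7.540 × 1798/2188 = 6.20 V.

V ≈ 6.20 V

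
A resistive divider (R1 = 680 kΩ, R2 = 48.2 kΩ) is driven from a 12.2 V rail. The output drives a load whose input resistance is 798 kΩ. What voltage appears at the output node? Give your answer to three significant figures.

The load sits in parallel with R2: R2‖R_L = (48.2 × 798) / (48.2 + 798) = 45.45 kΩ.
V_out = 12.2 × 45.45 / (680 + 45.45) = 12.2 × 45.45/725.5 = 0.764 V.

V_out ≈ 0.764 V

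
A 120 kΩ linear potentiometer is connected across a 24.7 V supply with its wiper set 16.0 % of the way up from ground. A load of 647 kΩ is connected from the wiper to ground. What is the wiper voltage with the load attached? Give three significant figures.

V ≈ 3.86 V

The wiper splits the pot into (1−α)R = 100.8 kΩ above and αR = 19.20 kΩ below.
Lower section ‖ load = 18.65 kΩ.
V_wiper = 24.7 × 18.65/(100.8 + 18.65) = 3.86 V.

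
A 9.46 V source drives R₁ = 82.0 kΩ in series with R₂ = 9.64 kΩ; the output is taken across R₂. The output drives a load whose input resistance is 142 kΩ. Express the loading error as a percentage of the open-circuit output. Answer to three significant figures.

5.73 %

The divider's output (Thévenin) resistance is R₁‖R₂ = 8.626 kΩ.
Fractional drop under load = R_th/(R_th + R_L) = 8.626 / (8.626 + 142) = 0.05727.
So the output falls by 5.73 %.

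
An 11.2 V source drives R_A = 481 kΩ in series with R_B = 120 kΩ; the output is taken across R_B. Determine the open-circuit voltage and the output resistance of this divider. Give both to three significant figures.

V_th is the open-circuit tap voltage: 11.2 × 120/(481 + 120) = 2.24 V.
With the supply zeroed, R_A and R_B appear in parallel from the tap: R_th = R_A‖R_B = (481 × 120)/601.0 = 96.0 kΩ.

V_th = 2.24 V, R_th = 96.0 kΩ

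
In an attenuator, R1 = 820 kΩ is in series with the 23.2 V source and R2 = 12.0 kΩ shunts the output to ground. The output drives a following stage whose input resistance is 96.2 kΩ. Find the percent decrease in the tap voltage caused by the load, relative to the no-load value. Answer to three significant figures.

10.9 %

The divider's output (Thévenin) resistance is R1‖R2 = 11.83 kΩ.
Fractional drop under load = R_th/(R_th + R_L) = 11.83 / (11.83 + 96.2) = 0.1095.
So the output falls by 10.9 %.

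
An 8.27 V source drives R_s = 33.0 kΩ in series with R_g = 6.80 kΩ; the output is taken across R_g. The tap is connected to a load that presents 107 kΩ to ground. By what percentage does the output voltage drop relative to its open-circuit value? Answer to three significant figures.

The divider's output (Thévenin) resistance is R_s‖R_g = 5.638 kΩ.
Fractional drop under load = R_th/(R_th + R_L) = 5.638 / (5.638 + 107) = 0.05006.
So the output falls by 5.01 %.

5.01 %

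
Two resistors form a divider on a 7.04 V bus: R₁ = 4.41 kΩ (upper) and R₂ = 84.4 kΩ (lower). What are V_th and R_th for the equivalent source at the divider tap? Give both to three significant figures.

V_th is the open-circuit tap voltage: 7.04 × 84.4/(4.41 + 84.4) = 6.69 V.
With the supply zeroed, R₁ and R₂ appear in parallel from the tap: R_th = R₁‖R₂ = (4.41 × 84.4)/88.81 = 4.19 kΩ.

V_th = 6.69 V, R_th = 4.19 kΩ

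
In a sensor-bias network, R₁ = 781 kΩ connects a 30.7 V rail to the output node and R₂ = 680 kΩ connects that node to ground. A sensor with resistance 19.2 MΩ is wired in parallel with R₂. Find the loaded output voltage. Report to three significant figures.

V_out ≈ 14.0 V

The load sits in parallel with R₂: R₂‖R_L = (680 × 19200) / (680 + 19200) = 656.7 kΩ.
V_out = 30.7 × 656.7 / (781 + 656.7) = 30.7 × 656.7/1438 = 14.0 V.
(Unloaded it would have been 14.3 V.)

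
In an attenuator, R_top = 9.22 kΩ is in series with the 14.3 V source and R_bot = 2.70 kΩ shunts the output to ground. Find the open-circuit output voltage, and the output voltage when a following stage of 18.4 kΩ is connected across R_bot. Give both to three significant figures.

Open-circuit: V = 14.3 × 2.70/(9.22 + 2.70) = 3.24 V.
With the load, R_bot becomes R_bot‖R_L = 2.355 kΩ, so V = 14.3 × 2.355/11.57 = 2.91 V.

Unloaded: 3.24 V; loaded: 2.91 V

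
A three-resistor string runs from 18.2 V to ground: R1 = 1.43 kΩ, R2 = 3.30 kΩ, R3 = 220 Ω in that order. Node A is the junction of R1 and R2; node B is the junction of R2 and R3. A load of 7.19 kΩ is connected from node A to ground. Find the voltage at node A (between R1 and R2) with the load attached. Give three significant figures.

V ≈ 11.3 V

Below node A the series string R2+R3 = 3520 Ω sits in parallel with the 7190 Ω load: 2363 Ω.
V_A = 18.2 × 2363/(1430 + 2363) = 11.3 V.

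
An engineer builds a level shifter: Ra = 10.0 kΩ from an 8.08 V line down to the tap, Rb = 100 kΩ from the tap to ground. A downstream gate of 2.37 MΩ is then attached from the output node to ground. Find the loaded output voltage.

The load sits in parallel with Rb: Rb‖R_L = (100 × 2370) / (100 + 2370) = 95.95 kΩ.
V_out = 8.08 × 95.95 / (10.0 + 95.95) = 8.08 × 95.95/106.0 = 7.32 V.
(Unloaded it would have been 7.35 V.)

V_out ≈ 7.32 V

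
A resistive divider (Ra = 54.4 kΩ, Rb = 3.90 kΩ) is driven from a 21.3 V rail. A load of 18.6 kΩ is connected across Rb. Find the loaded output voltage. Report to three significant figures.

V_out ≈ 1.19 V

The load sits in parallel with Rb: Rb‖R_L = (3.90 × 18.6) / (3.90 + 18.6) = 3.224 kΩ.
V_out = 21.3 × 3.224 / (54.4 + 3.224) = 21.3 × 3.224/57.62 = 1.19 V.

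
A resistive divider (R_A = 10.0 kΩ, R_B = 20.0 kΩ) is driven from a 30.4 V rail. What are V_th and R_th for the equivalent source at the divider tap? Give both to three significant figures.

V_th is the open-circuit tap voltage: 30.4 × 20.0/(10.0 + 20.0) = 20.3 V.
With the supply zeroed, R_A and R_B appear in parallel from the tap: R_th = R_A‖R_B = (10.0 × 20.0)/30.00 = 6.67 kΩ.

V_th = 20.3 V, R_th = 6.67 kΩ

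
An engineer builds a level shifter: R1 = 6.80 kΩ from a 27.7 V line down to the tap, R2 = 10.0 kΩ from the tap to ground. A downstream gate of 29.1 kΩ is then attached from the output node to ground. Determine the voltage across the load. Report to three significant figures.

V_out ≈ 14.5 V

The load sits in parallel with R2: R2‖R_L = (10.0 × 29.1) / (10.0 + 29.1) = 7.442 kΩ.
V_out = 27.7 × 7.442 / (6.80 + 7.442) = 27.7 × 7.442/14.24 = 14.5 V.
(Unloaded it would have been 16.5 V.)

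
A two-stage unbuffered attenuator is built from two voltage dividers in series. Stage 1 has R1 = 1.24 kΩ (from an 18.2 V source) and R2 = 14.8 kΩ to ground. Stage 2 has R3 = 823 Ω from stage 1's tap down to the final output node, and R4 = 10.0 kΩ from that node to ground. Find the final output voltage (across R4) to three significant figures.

V_out ≈ 14.0 V

Stage 2 presents R3+R4 = 10820 Ω as a load on stage 1's tap.
Stage 1's lower leg becomes R2‖(R3+R4) = 6251 Ω, so V_mid = 18.2 × 6251/7491 = 15.19 V.
Stage 2 is itself unloaded: V_out = V_mid × R4/(R3+R4) = 15.19 × 10000/10820 = 14.0 V.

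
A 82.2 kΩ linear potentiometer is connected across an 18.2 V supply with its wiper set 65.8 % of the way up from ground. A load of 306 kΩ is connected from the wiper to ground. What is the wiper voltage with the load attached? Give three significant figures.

V ≈ 11.3 V

The wiper splits the pot into (1−α)R = 28.11 kΩ above and αR = 54.09 kΩ below.
Lower section ‖ load = 45.96 kΩ.
V_wiper = 18.2 × 45.96/(28.11 + 45.96) = 11.3 V.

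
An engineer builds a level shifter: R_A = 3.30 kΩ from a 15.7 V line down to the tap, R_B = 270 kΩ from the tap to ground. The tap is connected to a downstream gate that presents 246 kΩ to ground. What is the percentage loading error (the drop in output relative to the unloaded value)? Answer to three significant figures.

The divider's output (Thévenin) resistance is R_A‖R_B = 3.260 kΩ.
Fractional drop under load = R_th/(R_th + R_L) = 3.260 / (3.260 + 246) = 0.01308.
So the output falls by 1.31 %.

1.31 %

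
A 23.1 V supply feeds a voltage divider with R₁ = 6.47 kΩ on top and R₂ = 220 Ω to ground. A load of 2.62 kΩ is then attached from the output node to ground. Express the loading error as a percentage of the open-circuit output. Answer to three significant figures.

The divider's output (Thévenin) resistance is R₁‖R₂ = 212.8 Ω.
Fractional drop under load = R_th/(R_th + R_L) = 212.8 / (212.8 + 2620) = 0.07511.
So the output falls by 7.51 %.

7.51 %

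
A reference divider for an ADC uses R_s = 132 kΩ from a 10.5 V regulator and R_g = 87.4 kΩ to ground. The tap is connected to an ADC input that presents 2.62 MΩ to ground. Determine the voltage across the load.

V_out ≈ 4.10 V

The load sits in parallel with R_g: R_g‖R_L = (87.4 × 2620) / (87.4 + 2620) = 84.58 kΩ.
V_out = 10.5 × 84.58 / (132 + 84.58) = 10.5 × 84.58/216.6 = 4.10 V.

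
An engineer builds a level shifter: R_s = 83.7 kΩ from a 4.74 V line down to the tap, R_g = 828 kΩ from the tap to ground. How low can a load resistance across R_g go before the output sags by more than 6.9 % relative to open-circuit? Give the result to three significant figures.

Output resistance R_th = R_s‖R_g = (83.7 × 828)/911.7 = 76.02 kΩ.
The fractional drop is R_th/(R_th + R_L); requiring this ≤ 0.0690 gives R_L ≥ R_th(1/0.0690 − 1) = 76.02 × 13.49 = 1.03 MΩ.

R_L(min) ≈ 1.03 MΩ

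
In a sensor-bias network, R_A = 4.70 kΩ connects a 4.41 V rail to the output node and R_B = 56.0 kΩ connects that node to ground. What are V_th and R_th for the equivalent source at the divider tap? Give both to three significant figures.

V_th = 4.07 V, R_th = 4.34 kΩ

V_th is the open-circuit tap voltage: 4.41 × 56.0/(4.70 + 56.0) = 4.07 V.
With the supply zeroed, R_A and R_B appear in parallel from the tap: R_th = R_A‖R_B = (4.70 × 56.0)/60.70 = 4.34 kΩ.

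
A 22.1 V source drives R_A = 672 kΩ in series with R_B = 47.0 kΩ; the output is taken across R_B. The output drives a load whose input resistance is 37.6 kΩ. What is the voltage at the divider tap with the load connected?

V_out ≈ 0.666 V

The load sits in parallel with R_B: R_B‖R_L = (47.0 × 37.6) / (47.0 + 37.6) = 20.89 kΩ.
V_out = 22.1 × 20.89 / (672 + 20.89) = 22.1 × 20.89/692.9 = 0.666 V.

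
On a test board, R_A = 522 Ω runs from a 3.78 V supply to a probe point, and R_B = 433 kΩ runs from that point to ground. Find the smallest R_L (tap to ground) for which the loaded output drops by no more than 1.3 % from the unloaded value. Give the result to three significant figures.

R_L(min) ≈ 39.6 kΩ

Output resistance R_th = R_A‖R_B = (522 × 433000)/433500 = 521.4 Ω.
The fractional drop is R_th/(R_th + R_L); requiring this ≤ 0.0130 gives R_L ≥ R_th(1/0.0130 − 1) = 521.4 × 75.92 = 39.6 kΩ.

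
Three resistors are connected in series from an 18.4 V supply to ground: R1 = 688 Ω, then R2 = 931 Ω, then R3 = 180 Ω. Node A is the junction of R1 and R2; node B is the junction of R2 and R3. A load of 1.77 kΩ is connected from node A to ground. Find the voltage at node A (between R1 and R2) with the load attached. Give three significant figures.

V ≈ 9.16 V

Below node A the series string R2+R3 = 1111 Ω sits in parallel with the 1770 Ω load: 682.6 Ω.
V_A = 18.4 × 682.6/(688 + 682.6) = 9.16 V.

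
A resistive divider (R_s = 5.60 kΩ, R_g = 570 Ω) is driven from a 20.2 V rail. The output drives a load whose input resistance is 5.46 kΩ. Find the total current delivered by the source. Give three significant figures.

R_g‖R_L = 516.1 Ω, so the source sees R_s + R_g‖R_L = 6116 Ω.
I = 20.2 V / 6116 Ω = 3.30 mA.

I ≈ 3.30 mA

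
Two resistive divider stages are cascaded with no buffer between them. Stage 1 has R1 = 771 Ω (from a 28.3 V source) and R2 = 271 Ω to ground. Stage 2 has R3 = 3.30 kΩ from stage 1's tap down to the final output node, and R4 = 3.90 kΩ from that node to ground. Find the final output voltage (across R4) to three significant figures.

V_out ≈ 3.88 V

Stage 2 presents R3+R4 = 7200 Ω as a load on stage 1's tap.
Stage 1's lower leg becomes R2‖(R3+R4) = 261.2 Ω, so V_mid = 28.3 × 261.2/1032 = 7.161 V.
Stage 2 is itself unloaded: V_out = V_mid × R4/(R3+R4) = 7.161 × 3900/7200 = 3.88 V.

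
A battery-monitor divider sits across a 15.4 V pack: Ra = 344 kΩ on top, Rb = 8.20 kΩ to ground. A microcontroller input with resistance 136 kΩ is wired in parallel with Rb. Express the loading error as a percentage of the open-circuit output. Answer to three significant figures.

The divider's output (Thévenin) resistance is Ra‖Rb = 8.009 kΩ.
Fractional drop under load = R_th/(R_th + R_L) = 8.009 / (8.009 + 136) = 0.05562.
So the output falls by 5.56 %.

5.56 %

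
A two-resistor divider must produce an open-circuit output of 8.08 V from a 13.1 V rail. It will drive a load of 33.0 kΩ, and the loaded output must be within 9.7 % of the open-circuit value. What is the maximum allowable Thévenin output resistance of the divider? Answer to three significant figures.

R_th ≤ 3.54 kΩ

Loading drop = R_th/(R_th + R_L) ≤ 0.0970, so R_th ≤ R_L · ε/(1−ε) = 33.0 kΩ × 0.0970/0.9030 = 3.54 kΩ.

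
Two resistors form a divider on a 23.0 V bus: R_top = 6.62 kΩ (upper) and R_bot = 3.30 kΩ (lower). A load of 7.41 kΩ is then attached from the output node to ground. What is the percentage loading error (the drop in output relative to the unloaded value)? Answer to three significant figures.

22.9 %

Unloaded V = 23.0 × 3.30/9.920 = 7.651 V.
Loaded: R_bot‖R_L = 2.283 kΩ, giving V = 23.0 × 2.283/8.903 = 5.898 V.
Drop = (7.651 − 5.898) / 7.651 = 22.9 %.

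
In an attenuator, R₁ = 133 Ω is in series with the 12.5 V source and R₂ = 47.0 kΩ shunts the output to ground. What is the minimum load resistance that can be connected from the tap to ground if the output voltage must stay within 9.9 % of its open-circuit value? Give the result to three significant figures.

Output resistance R_th = R₁‖R₂ = (133 × 47000)/47130 = 132.6 Ω.
The fractional drop is R_th/(R_th + R_L); requiring this ≤ 0.0990 gives R_L ≥ R_th(1/0.0990 − 1) = 132.6 × 9.101 = 1.21 kΩ.

R_L(min) ≈ 1.21 kΩ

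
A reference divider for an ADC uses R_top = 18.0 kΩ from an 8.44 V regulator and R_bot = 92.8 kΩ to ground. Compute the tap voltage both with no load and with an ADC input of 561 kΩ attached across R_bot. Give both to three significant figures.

Open-circuit: V = 8.44 × 92.8/(18.0 + 92.8) = 7.07 V.
With the load, R_bot becomes R_bot‖R_L = 79.63 kΩ, so V = 8.44 × 79.63/97.63 = 6.88 V.

Unloaded: 7.07 V; loaded: 6.88 V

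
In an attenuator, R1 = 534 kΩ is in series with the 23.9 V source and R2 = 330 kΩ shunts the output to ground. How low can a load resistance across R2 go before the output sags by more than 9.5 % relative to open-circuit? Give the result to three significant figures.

Output resistance R_th = R1‖R2 = (534 × 330)/864.0 = 204.0 kΩ.
The fractional drop is R_th/(R_th + R_L); requiring this ≤ 0.0950 gives R_L ≥ R_th(1/0.0950 − 1) = 204.0 × 9.526 = 1.94 MΩ.

R_L(min) ≈ 1.94 MΩ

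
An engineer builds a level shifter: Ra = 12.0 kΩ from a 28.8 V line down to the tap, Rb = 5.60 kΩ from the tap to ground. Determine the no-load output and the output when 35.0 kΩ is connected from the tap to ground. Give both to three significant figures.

Unloaded: 9.16 V; loaded: 8.26 V

Open-circuit: V = 28.8 × 5.60/(12.0 + 5.60) = 9.16 V.
With the load, Rb becomes Rb‖R_L = 4.828 kΩ, so V = 28.8 × 4.828/16.83 = 8.26 V.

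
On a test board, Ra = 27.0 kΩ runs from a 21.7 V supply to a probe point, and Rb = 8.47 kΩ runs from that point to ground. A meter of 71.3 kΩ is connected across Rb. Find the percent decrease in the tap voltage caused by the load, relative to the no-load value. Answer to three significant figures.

8.29 %

Unloaded V = 21.7 × 8.47/35.47 = 5.1818 V.
Loaded: Rb‖R_L = 7.571 kΩ, giving V = 21.7 × 7.571/34.57 = 4.7521 V.
Drop = (5.1818 − 4.7521) / 5.1818 = 8.29 %.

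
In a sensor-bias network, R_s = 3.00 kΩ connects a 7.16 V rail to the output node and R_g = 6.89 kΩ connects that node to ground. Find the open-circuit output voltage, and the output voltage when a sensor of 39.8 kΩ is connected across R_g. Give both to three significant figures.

Open-circuit: V = 7.16 × 6.89/(3.00 + 6.89) = 4.99 V.
With the load, R_g becomes R_g‖R_L = 5.873 kΩ, so V = 7.16 × 5.873/8.873 = 4.74 V.

Unloaded: 4.99 V; loaded: 4.74 V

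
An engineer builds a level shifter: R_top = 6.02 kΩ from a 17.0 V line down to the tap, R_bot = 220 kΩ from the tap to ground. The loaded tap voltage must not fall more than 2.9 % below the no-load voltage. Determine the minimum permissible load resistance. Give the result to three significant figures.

R_L(min) ≈ 196 kΩ

Output resistance R_th = R_top‖R_bot = (6.02 × 220)/226.0 = 5.860 kΩ.
The fractional drop is R_th/(R_th + R_L); requiring this ≤ 0.0290 gives R_L ≥ R_th(1/0.0290 − 1) = 5.860 × 33.48 = 196 kΩ.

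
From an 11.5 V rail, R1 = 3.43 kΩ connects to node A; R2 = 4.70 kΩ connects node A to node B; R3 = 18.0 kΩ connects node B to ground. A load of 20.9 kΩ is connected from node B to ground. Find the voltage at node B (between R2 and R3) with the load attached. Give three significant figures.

At node B, R3 is in parallel with the load: R3‖R_L = 9.671 kΩ.
Below node A the resistance is R2 + (R3‖R_L) = 14.37 kΩ, so V_A = 11.5 × 14.37/17.80 = 9.284 V.
Then V_B = V_A × (R3‖R_L)/(R2 + R3‖R_L) = 9.284 × 9.671/14.37 = 6.25 V.

V ≈ 6.25 V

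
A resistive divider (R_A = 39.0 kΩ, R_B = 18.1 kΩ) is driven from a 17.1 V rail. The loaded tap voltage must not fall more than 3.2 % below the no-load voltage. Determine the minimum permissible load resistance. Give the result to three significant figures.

R_L(min) ≈ 374 kΩ

Output resistance R_th = R_A‖R_B = (39.0 × 18.1)/57.10 = 12.36 kΩ.
The fractional drop is R_th/(R_th + R_L); requiring this ≤ 0.0320 gives R_L ≥ R_th(1/0.0320 − 1) = 12.36 × 30.25 = 374 kΩ.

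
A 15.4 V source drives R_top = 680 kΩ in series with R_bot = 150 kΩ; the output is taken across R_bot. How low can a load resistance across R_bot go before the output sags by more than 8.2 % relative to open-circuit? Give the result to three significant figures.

Output resistance R_th = R_top‖R_bot = (680 × 150)/830.0 = 122.9 kΩ.
The fractional drop is R_th/(R_th + R_L); requiring this ≤ 0.0820 gives R_L ≥ R_th(1/0.0820 − 1) = 122.9 × 11.20 = 1.38 MΩ.

R_L(min) ≈ 1.38 MΩ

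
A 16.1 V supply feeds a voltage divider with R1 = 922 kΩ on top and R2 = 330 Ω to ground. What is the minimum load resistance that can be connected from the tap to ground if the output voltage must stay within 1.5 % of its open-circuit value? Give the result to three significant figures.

R_L(min) ≈ 21.7 kΩ

Output resistance R_th = R1‖R2 = (922000 × 330)/922300 = 329.9 Ω.
The fractional drop is R_th/(R_th + R_L); requiring this ≤ 0.0150 gives R_L ≥ R_th(1/0.0150 − 1) = 329.9 × 65.67 = 21.7 kΩ.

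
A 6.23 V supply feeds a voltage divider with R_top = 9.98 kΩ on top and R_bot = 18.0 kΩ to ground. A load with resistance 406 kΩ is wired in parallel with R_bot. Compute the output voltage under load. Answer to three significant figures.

V_out ≈ 3.95 V

The load sits in parallel with R_bot: R_bot‖R_L = (18.0 × 406) / (18.0 + 406) = 17.24 kΩ.
V_out = 6.23 × 17.24 / (9.98 + 17.24) = 6.23 × 17.24/27.22 = 3.95 V.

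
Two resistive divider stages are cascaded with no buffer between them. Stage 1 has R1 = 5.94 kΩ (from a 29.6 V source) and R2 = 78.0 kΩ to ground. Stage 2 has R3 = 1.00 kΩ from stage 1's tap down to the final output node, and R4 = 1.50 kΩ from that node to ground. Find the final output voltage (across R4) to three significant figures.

V_out ≈ 5.14 V

Stage 2 presents R3+R4 = 2.500 kΩ as a load on stage 1's tap.
Stage 1's lower leg becomes R2‖(R3+R4) = 2.422 kΩ, so V_mid = 29.6 × 2.422/8.362 = 8.574 V.
Stage 2 is itself unloaded: V_out = V_mid × R4/(R3+R4) = 8.574 × 1.50/2.500 = 5.14 V.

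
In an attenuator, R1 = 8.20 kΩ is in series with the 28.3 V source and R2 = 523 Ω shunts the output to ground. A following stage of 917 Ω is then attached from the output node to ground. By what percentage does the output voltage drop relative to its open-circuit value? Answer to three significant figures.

34.9 %

The divider's output (Thévenin) resistance is R1‖R2 = 491.6 Ω.
Fractional drop under load = R_th/(R_th + R_L) = 491.6 / (491.6 + 917) = 0.3490.
So the output falls by 34.9 %.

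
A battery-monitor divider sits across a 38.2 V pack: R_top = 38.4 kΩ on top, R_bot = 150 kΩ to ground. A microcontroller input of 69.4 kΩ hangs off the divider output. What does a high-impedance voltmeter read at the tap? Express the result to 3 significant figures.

The load sits in parallel with R_bot: R_bot‖R_L = (150 × 69.4) / (150 + 69.4) = 47.45 kΩ.
V_out = 38.2 × 47.45 / (38.4 + 47.45) = 38.2 × 47.45/85.85 = 21.1 V.

V_out ≈ 21.1 V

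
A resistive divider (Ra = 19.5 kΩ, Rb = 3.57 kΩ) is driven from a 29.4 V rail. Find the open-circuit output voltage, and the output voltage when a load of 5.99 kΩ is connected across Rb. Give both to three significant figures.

Unloaded: 4.55 V; loaded: 3.03 V

Open-circuit: V = 29.4 × 3.57/(19.5 + 3.57) = 4.55 V.
With the load, Rb becomes Rb‖R_L = 2.237 kΩ, so V = 29.4 × 2.237/21.74 = 3.03 V.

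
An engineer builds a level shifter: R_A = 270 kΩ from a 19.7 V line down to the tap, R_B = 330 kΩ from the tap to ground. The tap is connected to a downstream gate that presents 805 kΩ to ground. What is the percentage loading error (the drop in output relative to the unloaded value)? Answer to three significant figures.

15.6 %

Unloaded V = 19.7 × 330/600.0 = 10.84 V.
Loaded: R_B‖R_L = 234.1 kΩ, giving V = 19.7 × 234.1/504.1 = 9.148 V.
Drop = (10.84 − 9.148) / 10.84 = 15.6 %.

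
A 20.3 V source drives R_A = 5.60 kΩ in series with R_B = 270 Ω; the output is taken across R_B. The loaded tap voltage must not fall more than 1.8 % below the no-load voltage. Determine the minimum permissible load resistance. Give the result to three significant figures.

R_L(min) ≈ 14.1 kΩ

Output resistance R_th = R_A‖R_B = (5600 × 270)/5870 = 257.6 Ω.
The fractional drop is R_th/(R_th + R_L); requiring this ≤ 0.0180 gives R_L ≥ R_th(1/0.0180 − 1) = 257.6 × 54.56 = 14.1 kΩ.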